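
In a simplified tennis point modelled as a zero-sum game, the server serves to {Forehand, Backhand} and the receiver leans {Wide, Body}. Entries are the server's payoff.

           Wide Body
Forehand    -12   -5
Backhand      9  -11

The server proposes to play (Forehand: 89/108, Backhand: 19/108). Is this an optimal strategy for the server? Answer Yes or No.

Against Wide this mix gives (89/108)·(-12) + (19/108)·9 = -299/36.
Against Body this mix gives (89/108)·(-5) + (19/108)·(-11) = -109/18.
The receiver will play Wide, holding the server to -299/36. Shifting weight toward the row that does better against Wide would raise this floor (the equalizing mix achieves -59/9 against both Wide and Body), so the proposed strategy is not optimal.

No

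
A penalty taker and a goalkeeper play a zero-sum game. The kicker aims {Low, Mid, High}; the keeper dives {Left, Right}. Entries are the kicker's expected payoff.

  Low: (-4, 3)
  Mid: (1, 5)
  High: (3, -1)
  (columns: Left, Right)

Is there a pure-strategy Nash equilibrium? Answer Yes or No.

No

Row minima: Low → -4, Mid → 1, High → -1; maximin = 1.
Column maxima: Left → 3, Right → 5; minimax = 3.
1 ≠ 3, so no pure-strategy equilibrium exists.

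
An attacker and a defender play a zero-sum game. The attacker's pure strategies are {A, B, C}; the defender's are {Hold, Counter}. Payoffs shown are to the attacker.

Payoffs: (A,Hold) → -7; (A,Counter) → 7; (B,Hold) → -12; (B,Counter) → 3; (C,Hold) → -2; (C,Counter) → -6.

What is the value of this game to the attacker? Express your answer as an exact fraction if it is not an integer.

Row minima: A → -7, B → -12, C → -6; maximin = -6.
Column maxima: Hold → -2, Counter → 7; minimax = -2.
-6 ≠ -2, so there is no saddle point; optimal play is mixed.
B is strictly dominated by A, so the attacker never plays it.
On the remaining 2×2 (A, C vs Hold, Counter):
Let the attacker play A with probability p. Expected payoff against Hold: (-7)p + (-2)(1−p) = −5p − 2; against Counter: 7p + (-6)(1−p) = 13p − 6.
Setting these equal: −5p − 2 = 13p − 6 ⇒ −18p = -4 ⇒ p = 2/9, and the value is (-5)·(2/9) − 2 = -28/9.
For the defender: with q = P(Hold), equating A's and C's payoffs gives −14q + 7 = 4q − 6 ⇒ q = 13/18.

-28/9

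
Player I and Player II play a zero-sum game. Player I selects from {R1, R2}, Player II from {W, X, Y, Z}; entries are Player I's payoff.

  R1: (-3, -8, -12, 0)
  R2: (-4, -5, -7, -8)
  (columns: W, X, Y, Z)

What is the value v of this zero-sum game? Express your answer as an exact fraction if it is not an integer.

Row minima: R1 → -12, R2 → -8; maximin = -8.
Column maxima: W → -3, X → -5, Y → -7, Z → 0; minimax = -7.
-8 ≠ -7, so there is no saddle point; optimal play is mixed.
W is strictly dominated by X (it gives Player I strictly more in every row), so Player II never plays it.
X is strictly dominated by Y (it gives Player I strictly more in every row), so Player II never plays it.
On the remaining 2×2 (R1, R2 vs Y, Z):
Let Player I play R1 with probability p. Expected payoff against Y: (-12)p + (-7)(1−p) = −5p − 7; against Z: 0p + (-8)(1−p) = 8p − 8.
Setting these equal: −5p − 7 = 8p − 8 ⇒ −13p = -1 ⇒ p = 1/13, and the value is (-5)·(1/13) − 7 = -96/13.
For Player II: with q = P(Y), equating R1's and R2's payoffs gives −12q = q − 8 ⇒ q = 8/13.

-96/13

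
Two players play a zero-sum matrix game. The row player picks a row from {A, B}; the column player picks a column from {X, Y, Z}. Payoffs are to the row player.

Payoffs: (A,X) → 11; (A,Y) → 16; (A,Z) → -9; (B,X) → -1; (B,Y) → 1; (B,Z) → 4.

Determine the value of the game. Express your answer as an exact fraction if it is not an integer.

7/5

Row minima: A → -9, B → -1; maximin = -1.
Column maxima: X → 11, Y → 16, Z → 4; minimax = 4.
-1 ≠ 4, so there is no saddle point; optimal play is mixed.
Y is strictly dominated by X (it gives the row player strictly more in every row), so the column player never plays it.
On the remaining 2×2 (A, B vs X, Z):
Let the row player play A with probability p. Expected payoff against X: 11p + (-1)(1−p) = 12p − 1; against Z: (-9)p + 4(1−p) = −13p + 4.
Setting these equal: 12p − 1 = −13p + 4 ⇒ 25p = 5 ⇒ p = 1/5, and the value is (12)·(1/5) − 1 = 7/5.
For the column player: with q = P(X), equating A's and B's payoffs gives 20q − 9 = −5q + 4 ⇒ q = 13/25.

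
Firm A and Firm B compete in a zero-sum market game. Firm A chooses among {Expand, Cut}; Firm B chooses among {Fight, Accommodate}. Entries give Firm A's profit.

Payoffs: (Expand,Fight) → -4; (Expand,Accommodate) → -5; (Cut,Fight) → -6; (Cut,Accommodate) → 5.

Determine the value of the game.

Row minima: Expand → -5, Cut → -6; maximin = -5.
Column maxima: Fight → -4, Accommodate → 5; minimax = -4.
-5 ≠ -4, so there is no saddle point; optimal play is mixed.
Let Firm A play Expand with probability p. Expected payoff against Fight: (-4)p + (-6)(1−p) = 2p − 6; against Accommodate: (-5)p + 5(1−p) = −10p + 5.
Setting these equal: 2p − 6 = −10p + 5 ⇒ 12p = 11 ⇒ p = 11/12, and the value is (2)·(11/12) − 6 = -25/6.
For Firm B: with q = P(Fight), equating Expand's and Cut's payoffs gives q − 5 = −11q + 5 ⇒ q = 5/6.

-25/6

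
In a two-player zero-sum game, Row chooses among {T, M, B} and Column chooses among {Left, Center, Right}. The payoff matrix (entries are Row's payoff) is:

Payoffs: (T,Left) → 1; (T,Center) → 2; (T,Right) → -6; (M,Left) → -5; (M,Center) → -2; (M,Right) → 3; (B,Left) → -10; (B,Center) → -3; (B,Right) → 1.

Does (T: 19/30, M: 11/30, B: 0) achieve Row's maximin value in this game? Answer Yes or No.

Against Left this mix gives (19/30)·1 + (11/30)·(-5) = -6/5.
Against Center this mix gives (19/30)·2 + (11/30)·(-2) = 8/15.
Against Right this mix gives (19/30)·(-6) + (11/30)·3 = -27/10.
Column will play Right, holding Row to -27/10. Shifting weight toward the row that does better against Right would raise this floor (the equalizing mix achieves -9/5 against both Right and Left), so the proposed strategy is not optimal.

No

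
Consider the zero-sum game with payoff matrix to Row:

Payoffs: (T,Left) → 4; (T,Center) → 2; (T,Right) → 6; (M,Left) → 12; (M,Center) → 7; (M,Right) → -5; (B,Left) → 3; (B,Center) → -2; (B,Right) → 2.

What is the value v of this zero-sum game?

13/4

Row minima: T → 2, M → -5, B → -2; maximin = 2.
Column maxima: Left → 12, Center → 7, Right → 6; minimax = 6.
2 ≠ 6, so there is no saddle point; optimal play is mixed.
B is strictly dominated by T, so Row never plays it.
Left is strictly dominated by Center (it gives Row strictly more in every row), so Column never plays it.
On the remaining 2×2 (T, M vs Center, Right):
Let Row play T with probability p. Expected payoff against Center: 2p + 7(1−p) = −5p + 7; against Right: 6p + (-5)(1−p) = 11p − 5.
Setting these equal: −5p + 7 = 11p − 5 ⇒ −16p = -12 ⇒ p = 3/4, and the value is (-5)·(3/4) + 7 = 13/4.
For Column: with q = P(Center), equating T's and M's payoffs gives −4q + 6 = 12q − 5 ⇒ q = 11/16.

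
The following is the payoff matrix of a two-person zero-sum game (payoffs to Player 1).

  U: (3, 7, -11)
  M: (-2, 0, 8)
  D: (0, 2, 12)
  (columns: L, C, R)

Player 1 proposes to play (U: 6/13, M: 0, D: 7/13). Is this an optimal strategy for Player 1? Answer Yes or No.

Yes

Against L this mix gives (6/13)·3 + (7/13)·0 = 18/13.
Against C this mix gives (6/13)·7 + (7/13)·2 = 56/13.
Against R this mix gives (6/13)·(-11) + (7/13)·12 = 18/13.
All of Player 2's active replies (L, R) yield 18/13, and no column does worse for Player 1. The mix makes Player 2 indifferent and guarantees 18/13, so it is optimal.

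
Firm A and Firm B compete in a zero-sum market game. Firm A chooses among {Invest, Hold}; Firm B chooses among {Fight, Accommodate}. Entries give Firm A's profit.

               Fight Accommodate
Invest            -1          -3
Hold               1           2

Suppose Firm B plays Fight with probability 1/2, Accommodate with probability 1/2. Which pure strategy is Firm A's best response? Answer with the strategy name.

Hold

Expected payoff of Invest: (1/2)·(-1) + (1/2)·(-3) = -2.
Expected payoff of Hold: (1/2)·1 + (1/2)·2 = 3/2.
The largest is 3/2, so Firm A's best response is Hold.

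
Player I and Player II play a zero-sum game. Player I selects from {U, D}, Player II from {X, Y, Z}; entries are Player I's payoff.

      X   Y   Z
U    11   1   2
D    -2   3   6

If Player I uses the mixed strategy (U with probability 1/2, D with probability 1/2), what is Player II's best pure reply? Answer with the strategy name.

Y

If Player II plays X, Player I's expected payoff is (1/2)·11 + (1/2)·(-2) = 9/2.
If Player II plays Y, Player I's expected payoff is (1/2)·1 + (1/2)·3 = 2.
If Player II plays Z, Player I's expected payoff is (1/2)·2 + (1/2)·6 = 4.
Player II minimizes Player I's payoff; the smallest is 2, so the best response is Y.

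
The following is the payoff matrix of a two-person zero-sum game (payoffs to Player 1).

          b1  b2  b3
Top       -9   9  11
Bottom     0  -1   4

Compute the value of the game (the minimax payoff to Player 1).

-9/19

Row minima: Top → -9, Bottom → -1; maximin = -1.
Column maxima: b1 → 0, b2 → 9, b3 → 11; minimax = 0.
-1 ≠ 0, so there is no saddle point; optimal play is mixed.
b3 is strictly dominated by b1 (it gives Player 1 strictly more in every row), so Player 2 never plays it.
On the remaining 2×2 (Top, Bottom vs b1, b2):
Let Player 1 play Top with probability p. Expected payoff against b1: (-9)p + 0(1−p) = −9p; against b2: 9p + (-1)(1−p) = 10p − 1.
Setting these equal: −9p = 10p − 1 ⇒ −19p = -1 ⇒ p = 1/19, and the value is (-9)·(1/19) = -9/19.
For Player 2: with q = P(b1), equating Top's and Bottom's payoffs gives −18q + 9 = q − 1 ⇒ q = 10/19.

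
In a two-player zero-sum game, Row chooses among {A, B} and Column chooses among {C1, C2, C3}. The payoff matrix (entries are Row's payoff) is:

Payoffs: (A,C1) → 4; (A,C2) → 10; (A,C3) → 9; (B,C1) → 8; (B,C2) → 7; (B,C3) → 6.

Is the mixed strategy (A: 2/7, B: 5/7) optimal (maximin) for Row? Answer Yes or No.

Yes

Against C1 this mix gives (2/7)·4 + (5/7)·8 = 48/7.
Against C2 this mix gives (2/7)·10 + (5/7)·7 = 55/7.
Against C3 this mix gives (2/7)·9 + (5/7)·6 = 48/7.
All of Column's active replies (C1, C3) yield 48/7, and no column does worse for Row. The mix makes Column indifferent and guarantees 48/7, so it is optimal.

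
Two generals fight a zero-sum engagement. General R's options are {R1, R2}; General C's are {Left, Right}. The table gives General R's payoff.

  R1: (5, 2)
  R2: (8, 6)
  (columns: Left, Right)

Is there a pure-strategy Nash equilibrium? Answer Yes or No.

Yes

Row minima: R1 → 2, R2 → 6; maximin = 6.
Column maxima: Left → 8, Right → 6; minimax = 6.
maximin = minimax = 6, so a saddle point exists.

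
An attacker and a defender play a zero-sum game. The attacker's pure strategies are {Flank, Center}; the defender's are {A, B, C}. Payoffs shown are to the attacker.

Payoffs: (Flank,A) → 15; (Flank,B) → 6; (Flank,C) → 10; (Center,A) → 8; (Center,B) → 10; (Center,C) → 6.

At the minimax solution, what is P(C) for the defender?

1/2

Row minima: Flank → 6, Center → 6; maximin = 6.
Column maxima: A → 15, B → 10, C → 10; minimax = 10.
6 ≠ 10, so there is no saddle point; optimal play is mixed.
A is strictly dominated by C (it gives the attacker strictly more in every row), so the defender never plays it.
On the remaining 2×2 (Flank, Center vs B, C):
Let the attacker play Flank with probability p. Expected payoff against B: 6p + 10(1−p) = −4p + 10; against C: 10p + 6(1−p) = 4p + 6.
Setting these equal: −4p + 10 = 4p + 6 ⇒ −8p = -4 ⇒ p = 1/2, and the value is (-4)·(1/2) + 10 = 8.
For the defender: with q = P(B), equating Flank's and Center's payoffs gives −4q + 10 = 4q + 6 ⇒ q = 1/2.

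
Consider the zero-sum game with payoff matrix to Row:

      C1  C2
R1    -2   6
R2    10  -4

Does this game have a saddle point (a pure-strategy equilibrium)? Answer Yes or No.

Row minima: R1 → -2, R2 → -4; maximin = -2.
Column maxima: C1 → 10, C2 → 6; minimax = 6.
-2 ≠ 6, so no pure-strategy equilibrium exists.

No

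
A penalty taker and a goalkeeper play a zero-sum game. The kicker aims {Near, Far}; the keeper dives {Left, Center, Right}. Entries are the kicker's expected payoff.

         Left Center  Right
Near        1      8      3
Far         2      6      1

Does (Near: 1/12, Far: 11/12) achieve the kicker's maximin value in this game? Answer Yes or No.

Against Left this mix gives (1/12)·1 + (11/12)·2 = 23/12.
Against Center this mix gives (1/12)·8 + (11/12)·6 = 37/6.
Against Right this mix gives (1/12)·3 + (11/12)·1 = 7/6.
The keeper will play Right, holding the kicker to 7/6. Shifting weight toward the row that does better against Right would raise this floor (the equalizing mix achieves 5/3 against both Right and Left), so the proposed strategy is not optimal.

No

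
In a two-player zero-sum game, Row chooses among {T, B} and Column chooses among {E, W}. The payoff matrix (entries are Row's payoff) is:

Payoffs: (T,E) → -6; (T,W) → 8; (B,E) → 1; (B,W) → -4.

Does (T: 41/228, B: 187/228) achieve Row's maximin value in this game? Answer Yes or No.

Against E this mix gives (41/228)·(-6) + (187/228)·1 = -59/228.
Against W this mix gives (41/228)·8 + (187/228)·(-4) = -35/19.
Column will play W, holding Row to -35/19. Shifting weight toward the row that does better against W would raise this floor (the equalizing mix achieves -16/19 against both W and E), so the proposed strategy is not optimal.

No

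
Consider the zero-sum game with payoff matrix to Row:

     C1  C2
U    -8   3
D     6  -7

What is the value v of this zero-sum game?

Row minima: U → -8, D → -7; maximin = -7.
Column maxima: C1 → 6, C2 → 3; minimax = 3.
-7 ≠ 3, so there is no saddle point; optimal play is mixed.
Let Row play U with probability p. Expected payoff against C1: (-8)p + 6(1−p) = −14p + 6; against C2: 3p + (-7)(1−p) = 10p − 7.
Setting these equal: −14p + 6 = 10p − 7 ⇒ −24p = -13 ⇒ p = 13/24, and the value is (-14)·(13/24) + 6 = -19/12.
For Column: with q = P(C1), equating U's and D's payoffs gives −11q + 3 = 13q − 7 ⇒ q = 5/12.

-19/12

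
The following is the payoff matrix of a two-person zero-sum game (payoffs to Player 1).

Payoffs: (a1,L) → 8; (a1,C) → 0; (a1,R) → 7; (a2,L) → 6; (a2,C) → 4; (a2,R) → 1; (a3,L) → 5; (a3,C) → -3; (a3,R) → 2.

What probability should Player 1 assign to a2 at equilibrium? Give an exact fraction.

Row minima: a1 → 0, a2 → 1, a3 → -3; maximin = 1.
Column maxima: L → 8, C → 4, R → 7; minimax = 4.
1 ≠ 4, so there is no saddle point; optimal play is mixed.
a3 is strictly dominated by a1, so Player 1 never plays it.
L is strictly dominated by C (it gives Player 1 strictly more in every row), so Player 2 never plays it.
On the remaining 2×2 (a1, a2 vs C, R):
Let Player 1 play a1 with probability p. Expected payoff against C: 0p + 4(1−p) = −4p + 4; against R: 7p + 1(1−p) = 6p + 1.
Setting these equal: −4p + 4 = 6p + 1 ⇒ −10p = -3 ⇒ p = 3/10, and the value is (-4)·(3/10) + 4 = 14/5.
For Player 2: with q = P(C), equating a1's and a2's payoffs gives −7q + 7 = 3q + 1 ⇒ q = 3/5.

7/10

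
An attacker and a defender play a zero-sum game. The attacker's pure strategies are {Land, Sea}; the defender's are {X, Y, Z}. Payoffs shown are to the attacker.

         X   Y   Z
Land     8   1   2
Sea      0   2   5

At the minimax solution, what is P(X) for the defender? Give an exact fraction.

1/9

Row minima: Land → 1, Sea → 0; maximin = 1.
Column maxima: X → 8, Y → 2, Z → 5; minimax = 2.
1 ≠ 2, so there is no saddle point; optimal play is mixed.
Z is strictly dominated by Y (it gives the attacker strictly more in every row), so the defender never plays it.
On the remaining 2×2 (Land, Sea vs X, Y):
Let the attacker play Land with probability p. Expected payoff against X: 8p + 0(1−p) = 8p; against Y: 1p + 2(1−p) = −p + 2.
Setting these equal: 8p = −p + 2 ⇒ 9p = 2 ⇒ p = 2/9, and the value is (8)·(2/9) = 16/9.
For the defender: with q = P(X), equating Land's and Sea's payoffs gives 7q + 1 = −2q + 2 ⇒ q = 1/9.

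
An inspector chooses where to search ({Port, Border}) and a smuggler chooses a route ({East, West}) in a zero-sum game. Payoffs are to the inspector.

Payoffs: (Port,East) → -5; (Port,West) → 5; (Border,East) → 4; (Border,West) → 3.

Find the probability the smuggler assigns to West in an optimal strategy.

9/11

Row minima: Port → -5, Border → 3; maximin = 3.
Column maxima: East → 4, West → 5; minimax = 4.
3 ≠ 4, so there is no saddle point; optimal play is mixed.
Let the inspector play Port with probability p. Expected payoff against East: (-5)p + 4(1−p) = −9p + 4; against West: 5p + 3(1−p) = 2p + 3.
Setting these equal: −9p + 4 = 2p + 3 ⇒ −11p = -1 ⇒ p = 1/11, and the value is (-9)·(1/11) + 4 = 35/11.
For the smuggler: with q = P(East), equating Port's and Border's payoffs gives −10q + 5 = q + 3 ⇒ q = 2/11.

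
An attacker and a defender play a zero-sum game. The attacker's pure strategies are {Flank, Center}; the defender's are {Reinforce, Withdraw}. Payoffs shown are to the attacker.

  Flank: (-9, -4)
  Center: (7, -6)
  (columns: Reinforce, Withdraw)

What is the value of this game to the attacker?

-41/9

Row minima: Flank → -9, Center → -6; maximin = -6.
Column maxima: Reinforce → 7, Withdraw → -4; minimax = -4.
-6 ≠ -4, so there is no saddle point; optimal play is mixed.
Let the attacker play Flank with probability p. Expected payoff against Reinforce: (-9)p + 7(1−p) = −16p + 7; against Withdraw: (-4)p + (-6)(1−p) = 2p − 6.
Setting these equal: −16p + 7 = 2p − 6 ⇒ −18p = -13 ⇒ p = 13/18, and the value is (-16)·(13/18) + 7 = -41/9.
For the defender: with q = P(Reinforce), equating Flank's and Center's payoffs gives −5q − 4 = 13q − 6 ⇒ q = 1/9.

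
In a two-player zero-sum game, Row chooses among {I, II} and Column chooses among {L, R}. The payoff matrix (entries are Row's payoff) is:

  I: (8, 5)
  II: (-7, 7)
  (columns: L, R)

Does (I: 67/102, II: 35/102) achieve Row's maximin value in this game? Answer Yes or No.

No

Against L this mix gives (67/102)·8 + (35/102)·(-7) = 97/34.
Against R this mix gives (67/102)·5 + (35/102)·7 = 290/51.
Column will play L, holding Row to 97/34. Shifting weight toward the row that does better against L would raise this floor (the equalizing mix achieves 91/17 against both L and R), so the proposed strategy is not optimal.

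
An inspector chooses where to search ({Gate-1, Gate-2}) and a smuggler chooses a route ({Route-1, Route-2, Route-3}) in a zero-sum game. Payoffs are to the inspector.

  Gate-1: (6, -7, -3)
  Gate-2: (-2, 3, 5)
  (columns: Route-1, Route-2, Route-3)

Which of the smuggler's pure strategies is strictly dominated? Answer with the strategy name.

Route-2 holds the inspector's payoff strictly below Route-3 in every row: -7 < -3, 3 < 5.
So Route-3 is strictly dominated for the smuggler.

Route-3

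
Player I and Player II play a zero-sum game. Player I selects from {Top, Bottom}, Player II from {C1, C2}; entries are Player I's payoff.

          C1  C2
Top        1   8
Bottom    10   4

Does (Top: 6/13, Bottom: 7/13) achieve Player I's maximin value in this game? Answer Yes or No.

Against C1 this mix gives (6/13)·1 + (7/13)·10 = 76/13.
Against C2 this mix gives (6/13)·8 + (7/13)·4 = 76/13.
All of Player II's active replies (C1, C2) yield 76/13, and no column does worse for Player I. The mix makes Player II indifferent and guarantees 76/13, so it is optimal.

Yes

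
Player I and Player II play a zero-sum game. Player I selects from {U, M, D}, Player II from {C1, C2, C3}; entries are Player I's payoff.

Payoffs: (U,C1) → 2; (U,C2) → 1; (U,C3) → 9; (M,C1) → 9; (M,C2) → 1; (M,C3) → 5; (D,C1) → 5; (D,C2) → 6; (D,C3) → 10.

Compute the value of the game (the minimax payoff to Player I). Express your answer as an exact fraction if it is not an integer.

49/9

Row minima: U → 1, M → 1, D → 5; maximin = 5.
Column maxima: C1 → 9, C2 → 6, C3 → 10; minimax = 6.
5 ≠ 6, so there is no saddle point; optimal play is mixed.
U is strictly dominated by D, so Player I never plays it.
C3 is strictly dominated by C2 (it gives Player I strictly more in every row), so Player II never plays it.
On the remaining 2×2 (M, D vs C1, C2):
Let Player I play M with probability p. Expected payoff against C1: 9p + 5(1−p) = 4p + 5; against C2: 1p + 6(1−p) = −5p + 6.
Setting these equal: 4p + 5 = −5p + 6 ⇒ 9p = 1 ⇒ p = 1/9, and the value is (4)·(1/9) + 5 = 49/9.
For Player II: with q = P(C1), equating M's and D's payoffs gives 8q + 1 = −q + 6 ⇒ q = 5/9.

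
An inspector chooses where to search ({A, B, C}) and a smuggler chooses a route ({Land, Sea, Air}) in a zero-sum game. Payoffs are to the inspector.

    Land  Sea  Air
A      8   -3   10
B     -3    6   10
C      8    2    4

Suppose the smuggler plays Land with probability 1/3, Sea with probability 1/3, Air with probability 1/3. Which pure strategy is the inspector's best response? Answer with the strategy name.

A

Expected payoff of A: (1/3)·8 + (1/3)·(-3) + (1/3)·10 = 5.
Expected payoff of B: (1/3)·(-3) + (1/3)·6 + (1/3)·10 = 13/3.
Expected payoff of C: (1/3)·8 + (1/3)·2 + (1/3)·4 = 14/3.
The largest is 5, so the inspector's best response is A.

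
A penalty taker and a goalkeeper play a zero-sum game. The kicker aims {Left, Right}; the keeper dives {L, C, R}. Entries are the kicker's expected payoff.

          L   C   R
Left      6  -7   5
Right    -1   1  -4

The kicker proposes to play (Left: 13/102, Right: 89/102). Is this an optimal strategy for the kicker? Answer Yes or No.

Against L this mix gives (13/102)·6 + (89/102)·(-1) = -11/102.
Against C this mix gives (13/102)·(-7) + (89/102)·1 = -1/51.
Against R this mix gives (13/102)·5 + (89/102)·(-4) = -97/34.
The keeper will play R, holding the kicker to -97/34. Shifting weight toward the row that does better against R would raise this floor (the equalizing mix achieves -23/17 against both R and C), so the proposed strategy is not optimal.

No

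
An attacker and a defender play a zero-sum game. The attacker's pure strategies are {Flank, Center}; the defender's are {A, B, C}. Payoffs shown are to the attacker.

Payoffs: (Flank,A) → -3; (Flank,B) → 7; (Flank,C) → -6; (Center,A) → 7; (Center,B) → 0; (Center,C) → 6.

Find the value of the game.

42/19

Row minima: Flank → -6, Center → 0; maximin = 0.
Column maxima: A → 7, B → 7, C → 6; minimax = 6.
0 ≠ 6, so there is no saddle point; optimal play is mixed.
A is strictly dominated by C (it gives the attacker strictly more in every row), so the defender never plays it.
On the remaining 2×2 (Flank, Center vs B, C):
Let the attacker play Flank with probability p. Expected payoff against B: 7p + 0(1−p) = 7p; against C: (-6)p + 6(1−p) = −12p + 6.
Setting these equal: 7p = −12p + 6 ⇒ 19p = 6 ⇒ p = 6/19, and the value is (7)·(6/19) = 42/19.
For the defender: with q = P(B), equating Flank's and Center's payoffs gives 13q − 6 = −6q + 6 ⇒ q = 12/19.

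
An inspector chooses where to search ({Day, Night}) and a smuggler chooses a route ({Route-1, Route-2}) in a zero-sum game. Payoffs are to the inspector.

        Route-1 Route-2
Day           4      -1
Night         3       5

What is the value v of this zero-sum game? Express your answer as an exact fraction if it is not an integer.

23/7

Row minima: Day → -1, Night → 3; maximin = 3.
Column maxima: Route-1 → 4, Route-2 → 5; minimax = 4.
3 ≠ 4, so there is no saddle point; optimal play is mixed.
Let the inspector play Day with probability p. Expected payoff against Route-1: 4p + 3(1−p) = p + 3; against Route-2: (-1)p + 5(1−p) = −6p + 5.
Setting these equal: p + 3 = −6p + 5 ⇒ 7p = 2 ⇒ p = 2/7, and the value is (1)·(2/7) + 3 = 23/7.
For the smuggler: with q = P(Route-1), equating Day's and Night's payoffs gives 5q − 1 = −2q + 5 ⇒ q = 6/7.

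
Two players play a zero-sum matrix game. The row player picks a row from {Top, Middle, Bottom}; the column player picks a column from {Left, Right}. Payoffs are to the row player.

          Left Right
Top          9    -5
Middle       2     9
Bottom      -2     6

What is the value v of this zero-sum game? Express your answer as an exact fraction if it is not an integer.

13/3

Row minima: Top → -5, Middle → 2, Bottom → -2; maximin = 2.
Column maxima: Left → 9, Right → 9; minimax = 9.
2 ≠ 9, so there is no saddle point; optimal play is mixed.
Bottom is strictly dominated by Middle, so the row player never plays it.
On the remaining 2×2 (Top, Middle vs Left, Right):
Let the row player play Top with probability p. Expected payoff against Left: 9p + 2(1−p) = 7p + 2; against Right: (-5)p + 9(1−p) = −14p + 9.
Setting these equal: 7p + 2 = −14p + 9 ⇒ 21p = 7 ⇒ p = 1/3, and the value is (7)·(1/3) + 2 = 13/3.
For the column player: with q = P(Left), equating Top's and Middle's payoffs gives 14q − 5 = −7q + 9 ⇒ q = 2/3.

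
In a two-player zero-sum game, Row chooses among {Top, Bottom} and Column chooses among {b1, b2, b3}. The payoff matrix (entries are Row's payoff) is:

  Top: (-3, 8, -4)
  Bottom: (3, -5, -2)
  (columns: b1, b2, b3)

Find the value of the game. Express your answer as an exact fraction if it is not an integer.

Row minima: Top → -4, Bottom → -5; maximin = -4.
Column maxima: b1 → 3, b2 → 8, b3 → -2; minimax = -2.
-4 ≠ -2, so there is no saddle point; optimal play is mixed.
b1 is strictly dominated by b3 (it gives Row strictly more in every row), so Column never plays it.
On the remaining 2×2 (Top, Bottom vs b2, b3):
Let Row play Top with probability p. Expected payoff against b2: 8p + (-5)(1−p) = 13p − 5; against b3: (-4)p + (-2)(1−p) = −2p − 2.
Setting these equal: 13p − 5 = −2p − 2 ⇒ 15p = 3 ⇒ p = 1/5, and the value is (13)·(1/5) − 5 = -12/5.
For Column: with q = P(b2), equating Top's and Bottom's payoffs gives 12q − 4 = −3q − 2 ⇒ q = 2/15.

-12/5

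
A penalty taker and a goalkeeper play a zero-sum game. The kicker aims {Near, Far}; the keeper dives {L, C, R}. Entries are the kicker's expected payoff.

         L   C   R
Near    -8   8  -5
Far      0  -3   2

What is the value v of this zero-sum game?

-24/19

Row minima: Near → -8, Far → -3; maximin = -3.
Column maxima: L → 0, C → 8, R → 2; minimax = 0.
-3 ≠ 0, so there is no saddle point; optimal play is mixed.
R is strictly dominated by L (it gives the kicker strictly more in every row), so the keeper never plays it.
On the remaining 2×2 (Near, Far vs L, C):
Let the kicker play Near with probability p. Expected payoff against L: (-8)p + 0(1−p) = −8p; against C: 8p + (-3)(1−p) = 11p − 3.
Setting these equal: −8p = 11p − 3 ⇒ −19p = -3 ⇒ p = 3/19, and the value is (-8)·(3/19) = -24/19.
For the keeper: with q = P(L), equating Near's and Far's payoffs gives −16q + 8 = 3q − 3 ⇒ q = 11/19.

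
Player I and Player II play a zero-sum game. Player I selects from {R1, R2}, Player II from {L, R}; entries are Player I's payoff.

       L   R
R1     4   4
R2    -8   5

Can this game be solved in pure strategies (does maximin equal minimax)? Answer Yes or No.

Yes

Row minima: R1 → 4, R2 → -8; maximin = 4.
Column maxima: L → 4, R → 5; minimax = 4.
maximin = minimax = 4, so a saddle point exists.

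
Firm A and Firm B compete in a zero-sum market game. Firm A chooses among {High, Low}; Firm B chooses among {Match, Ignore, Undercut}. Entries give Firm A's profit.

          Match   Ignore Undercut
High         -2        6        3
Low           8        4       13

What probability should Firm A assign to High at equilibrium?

1/3

Row minima: High → -2, Low → 4; maximin = 4.
Column maxima: Match → 8, Ignore → 6, Undercut → 13; minimax = 6.
4 ≠ 6, so there is no saddle point; optimal play is mixed.
Undercut is strictly dominated by Match (it gives Firm A strictly more in every row), so Firm B never plays it.
On the remaining 2×2 (High, Low vs Match, Ignore):
Let Firm A play High with probability p. Expected payoff against Match: (-2)p + 8(1−p) = −10p + 8; against Ignore: 6p + 4(1−p) = 2p + 4.
Setting these equal: −10p + 8 = 2p + 4 ⇒ −12p = -4 ⇒ p = 1/3, and the value is (-10)·(1/3) + 8 = 14/3.
For Firm B: with q = P(Match), equating High's and Low's payoffs gives −8q + 6 = 4q + 4 ⇒ q = 1/6.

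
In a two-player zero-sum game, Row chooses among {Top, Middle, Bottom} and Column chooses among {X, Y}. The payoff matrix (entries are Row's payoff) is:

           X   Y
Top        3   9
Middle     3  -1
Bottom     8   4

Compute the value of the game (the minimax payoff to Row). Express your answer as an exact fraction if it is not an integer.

Row minima: Top → 3, Middle → -1, Bottom → 4; maximin = 4.
Column maxima: X → 8, Y → 9; minimax = 8.
4 ≠ 8, so there is no saddle point; optimal play is mixed.
Middle is strictly dominated by Bottom, so Row never plays it.
On the remaining 2×2 (Top, Bottom vs X, Y):
Let Row play Top with probability p. Expected payoff against X: 3p + 8(1−p) = −5p + 8; against Y: 9p + 4(1−p) = 5p + 4.
Setting these equal: −5p + 8 = 5p + 4 ⇒ −10p = -4 ⇒ p = 2/5, and the value is (-5)·(2/5) + 8 = 6.
For Column: with q = P(X), equating Top's and Bottom's payoffs gives −6q + 9 = 4q + 4 ⇒ q = 1/2.

6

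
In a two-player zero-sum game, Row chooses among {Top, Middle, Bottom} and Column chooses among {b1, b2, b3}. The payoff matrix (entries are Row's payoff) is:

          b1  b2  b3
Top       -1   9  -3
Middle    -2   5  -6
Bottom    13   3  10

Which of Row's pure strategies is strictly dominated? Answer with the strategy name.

Middle

Top gives a strictly higher payoff than Middle against every column: -1 > -2, 9 > 5, -3 > -6.
So Middle is strictly dominated and Row never plays it.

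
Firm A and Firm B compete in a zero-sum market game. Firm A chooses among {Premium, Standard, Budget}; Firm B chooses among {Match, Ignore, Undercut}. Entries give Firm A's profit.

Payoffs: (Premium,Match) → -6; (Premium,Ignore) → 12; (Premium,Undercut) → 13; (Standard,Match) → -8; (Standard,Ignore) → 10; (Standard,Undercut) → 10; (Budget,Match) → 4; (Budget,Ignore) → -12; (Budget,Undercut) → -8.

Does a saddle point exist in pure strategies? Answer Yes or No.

No

Row minima: Premium → -6, Standard → -8, Budget → -12; maximin = -6.
Column maxima: Match → 4, Ignore → 12, Undercut → 13; minimax = 4.
-6 ≠ 4, so no pure-strategy equilibrium exists.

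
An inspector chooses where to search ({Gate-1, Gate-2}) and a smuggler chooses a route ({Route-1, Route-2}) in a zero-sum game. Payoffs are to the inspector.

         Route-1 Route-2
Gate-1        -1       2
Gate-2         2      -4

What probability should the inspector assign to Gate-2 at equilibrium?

Row minima: Gate-1 → -1, Gate-2 → -4; maximin = -1.
Column maxima: Route-1 → 2, Route-2 → 2; minimax = 2.
-1 ≠ 2, so there is no saddle point; optimal play is mixed.
Let the inspector play Gate-1 with probability p. Expected payoff against Route-1: (-1)p + 2(1−p) = −3p + 2; against Route-2: 2p + (-4)(1−p) = 6p − 4.
Setting these equal: −3p + 2 = 6p − 4 ⇒ −9p = -6 ⇒ p = 2/3, and the value is (-3)·(2/3) + 2 = 0.
For the smuggler: with q = P(Route-1), equating Gate-1's and Gate-2's payoffs gives −3q + 2 = 6q − 4 ⇒ q = 2/3.

1/3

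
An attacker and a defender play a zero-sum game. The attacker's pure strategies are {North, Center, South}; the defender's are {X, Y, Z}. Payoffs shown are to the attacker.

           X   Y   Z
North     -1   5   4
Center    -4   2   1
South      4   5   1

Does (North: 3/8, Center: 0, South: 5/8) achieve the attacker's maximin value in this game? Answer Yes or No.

Against X this mix gives (3/8)·(-1) + (5/8)·4 = 17/8.
Against Y this mix gives (3/8)·5 + (5/8)·5 = 5.
Against Z this mix gives (3/8)·4 + (5/8)·1 = 17/8.
All of the defender's active replies (X, Z) yield 17/8, and no column does worse for the attacker. The mix makes the defender indifferent and guarantees 17/8, so it is optimal.

Yes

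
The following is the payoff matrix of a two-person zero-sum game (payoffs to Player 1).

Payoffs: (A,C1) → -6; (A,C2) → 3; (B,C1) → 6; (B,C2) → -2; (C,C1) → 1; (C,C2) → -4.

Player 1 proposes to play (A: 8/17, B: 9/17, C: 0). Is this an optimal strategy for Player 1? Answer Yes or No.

Against C1 this mix gives (8/17)·(-6) + (9/17)·6 = 6/17.
Against C2 this mix gives (8/17)·3 + (9/17)·(-2) = 6/17.
All of Player 2's active replies (C1, C2) yield 6/17, and no column does worse for Player 1. The mix makes Player 2 indifferent and guarantees 6/17, so it is optimal.

Yes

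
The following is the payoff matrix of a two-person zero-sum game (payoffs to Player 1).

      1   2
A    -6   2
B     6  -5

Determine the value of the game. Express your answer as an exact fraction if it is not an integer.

-18/19

Row minima: A → -6, B → -5; maximin = -5.
Column maxima: 1 → 6, 2 → 2; minimax = 2.
-5 ≠ 2, so there is no saddle point; optimal play is mixed.
Let Player 1 play A with probability p. Expected payoff against 1: (-6)p + 6(1−p) = −12p + 6; against 2: 2p + (-5)(1−p) = 7p − 5.
Setting these equal: −12p + 6 = 7p − 5 ⇒ −19p = -11 ⇒ p = 11/19, and the value is (-12)·(11/19) + 6 = -18/19.
For Player 2: with q = P(1), equating A's and B's payoffs gives −8q + 2 = 11q − 5 ⇒ q = 7/19.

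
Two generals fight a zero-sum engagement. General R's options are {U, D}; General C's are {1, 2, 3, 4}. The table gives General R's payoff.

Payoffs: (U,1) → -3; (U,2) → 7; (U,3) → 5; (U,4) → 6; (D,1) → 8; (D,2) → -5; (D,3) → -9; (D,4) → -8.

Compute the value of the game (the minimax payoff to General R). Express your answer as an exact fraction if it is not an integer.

Row minima: U → -3, D → -9; maximin = -3.
Column maxima: 1 → 8, 2 → 7, 3 → 5, 4 → 6; minimax = 5.
-3 ≠ 5, so there is no saddle point; optimal play is mixed.
2 is strictly dominated by 3 (it gives General R strictly more in every row), so General C never plays it.
4 is strictly dominated by 3 (it gives General R strictly more in every row), so General C never plays it.
On the remaining 2×2 (U, D vs 1, 3):
Let General R play U with probability p. Expected payoff against 1: (-3)p + 8(1−p) = −11p + 8; against 3: 5p + (-9)(1−p) = 14p − 9.
Setting these equal: −11p + 8 = 14p − 9 ⇒ −25p = -17 ⇒ p = 17/25, and the value is (-11)·(17/25) + 8 = 13/25.
For General C: with q = P(1), equating U's and D's payoffs gives −8q + 5 = 17q − 9 ⇒ q = 14/25.

13/25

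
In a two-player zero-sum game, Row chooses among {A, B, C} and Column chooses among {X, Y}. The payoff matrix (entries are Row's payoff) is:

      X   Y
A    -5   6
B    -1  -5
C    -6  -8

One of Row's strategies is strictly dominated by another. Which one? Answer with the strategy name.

C

A gives a strictly higher payoff than C against every column: -5 > -6, 6 > -8.
So C is strictly dominated and Row never plays it.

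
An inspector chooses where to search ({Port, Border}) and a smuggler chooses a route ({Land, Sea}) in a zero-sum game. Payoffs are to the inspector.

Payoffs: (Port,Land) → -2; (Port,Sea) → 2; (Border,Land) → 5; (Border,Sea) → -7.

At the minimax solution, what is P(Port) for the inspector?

3/4

Row minima: Port → -2, Border → -7; maximin = -2.
Column maxima: Land → 5, Sea → 2; minimax = 2.
-2 ≠ 2, so there is no saddle point; optimal play is mixed.
Let the inspector play Port with probability p. Expected payoff against Land: (-2)p + 5(1−p) = −7p + 5; against Sea: 2p + (-7)(1−p) = 9p − 7.
Setting these equal: −7p + 5 = 9p − 7 ⇒ −16p = -12 ⇒ p = 3/4, and the value is (-7)·(3/4) + 5 = -1/4.
For the smuggler: with q = P(Land), equating Port's and Border's payoffs gives −4q + 2 = 12q − 7 ⇒ q = 9/16.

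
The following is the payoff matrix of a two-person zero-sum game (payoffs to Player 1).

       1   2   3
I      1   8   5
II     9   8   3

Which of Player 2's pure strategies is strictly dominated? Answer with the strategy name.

2

3 holds Player 1's payoff strictly below 2 in every row: 5 < 8, 3 < 8.
So 2 is strictly dominated for Player 2.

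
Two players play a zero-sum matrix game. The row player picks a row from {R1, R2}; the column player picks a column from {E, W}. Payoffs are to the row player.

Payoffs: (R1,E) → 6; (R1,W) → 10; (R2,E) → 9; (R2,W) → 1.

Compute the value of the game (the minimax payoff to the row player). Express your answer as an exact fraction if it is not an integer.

7

Row minima: R1 → 6, R2 → 1; maximin = 6.
Column maxima: E → 9, W → 10; minimax = 9.
6 ≠ 9, so there is no saddle point; optimal play is mixed.
Let the row player play R1 with probability p. Expected payoff against E: 6p + 9(1−p) = −3p + 9; against W: 10p + 1(1−p) = 9p + 1.
Setting these equal: −3p + 9 = 9p + 1 ⇒ −12p = -8 ⇒ p = 2/3, and the value is (-3)·(2/3) + 9 = 7.
For the column player: with q = P(E), equating R1's and R2's payoffs gives −4q + 10 = 8q + 1 ⇒ q = 3/4.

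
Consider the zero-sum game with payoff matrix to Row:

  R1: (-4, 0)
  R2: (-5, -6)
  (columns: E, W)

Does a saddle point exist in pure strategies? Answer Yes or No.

Row minima: R1 → -4, R2 → -6; maximin = -4.
Column maxima: E → -4, W → 0; minimax = -4.
maximin = minimax = -4, so a saddle point exists.

Yes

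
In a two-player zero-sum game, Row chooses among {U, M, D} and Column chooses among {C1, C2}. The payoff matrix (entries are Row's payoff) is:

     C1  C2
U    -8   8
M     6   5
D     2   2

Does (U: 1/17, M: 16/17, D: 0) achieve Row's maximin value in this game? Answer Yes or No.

Against C1 this mix gives (1/17)·(-8) + (16/17)·6 = 88/17.
Against C2 this mix gives (1/17)·8 + (16/17)·5 = 88/17.
All of Column's active replies (C1, C2) yield 88/17, and no column does worse for Row. The mix makes Column indifferent and guarantees 88/17, so it is optimal.

Yes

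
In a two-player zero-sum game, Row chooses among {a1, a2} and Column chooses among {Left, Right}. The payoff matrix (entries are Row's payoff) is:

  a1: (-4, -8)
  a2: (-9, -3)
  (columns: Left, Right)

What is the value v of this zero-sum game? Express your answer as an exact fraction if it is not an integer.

Row minima: a1 → -8, a2 → -9; maximin = -8.
Column maxima: Left → -4, Right → -3; minimax = -4.
-8 ≠ -4, so there is no saddle point; optimal play is mixed.
Let Row play a1 with probability p. Expected payoff against Left: (-4)p + (-9)(1−p) = 5p − 9; against Right: (-8)p + (-3)(1−p) = −5p − 3.
Setting these equal: 5p − 9 = −5p − 3 ⇒ 10p = 6 ⇒ p = 3/5, and the value is (5)·(3/5) − 9 = -6.
For Column: with q = P(Left), equating a1's and a2's payoffs gives 4q − 8 = −6q − 3 ⇒ q = 1/2.

-6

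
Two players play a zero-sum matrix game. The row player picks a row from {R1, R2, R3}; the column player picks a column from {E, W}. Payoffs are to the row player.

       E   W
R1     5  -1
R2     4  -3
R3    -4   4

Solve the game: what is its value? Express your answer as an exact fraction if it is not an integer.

Row minima: R1 → -1, R2 → -3, R3 → -4; maximin = -1.
Column maxima: E → 5, W → 4; minimax = 4.
-1 ≠ 4, so there is no saddle point; optimal play is mixed.
R2 is strictly dominated by R1, so the row player never plays it.
On the remaining 2×2 (R1, R3 vs E, W):
Let the row player play R1 with probability p. Expected payoff against E: 5p + (-4)(1−p) = 9p − 4; against W: (-1)p + 4(1−p) = −5p + 4.
Setting these equal: 9p − 4 = −5p + 4 ⇒ 14p = 8 ⇒ p = 4/7, and the value is (9)·(4/7) − 4 = 8/7.
For the column player: with q = P(E), equating R1's and R3's payoffs gives 6q − 1 = −8q + 4 ⇒ q = 5/14.

8/7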